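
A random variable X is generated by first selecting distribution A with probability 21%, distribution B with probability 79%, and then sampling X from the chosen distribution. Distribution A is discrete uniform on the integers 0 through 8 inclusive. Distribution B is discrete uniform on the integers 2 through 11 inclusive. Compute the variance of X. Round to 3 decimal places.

8.954

Per component, A: μ=4, E[X²]=22.6667; B: μ=6.5, E[X²]=50.5.
E[X] = 0.21·4 + 0.79·6.5 = 5.975.
E[X²] = 0.21·22.6667 + 0.79·50.5 = 44.655.
Var(X) = E[X²] − (E[X])² = 44.655 − 35.7006 = 8.95438.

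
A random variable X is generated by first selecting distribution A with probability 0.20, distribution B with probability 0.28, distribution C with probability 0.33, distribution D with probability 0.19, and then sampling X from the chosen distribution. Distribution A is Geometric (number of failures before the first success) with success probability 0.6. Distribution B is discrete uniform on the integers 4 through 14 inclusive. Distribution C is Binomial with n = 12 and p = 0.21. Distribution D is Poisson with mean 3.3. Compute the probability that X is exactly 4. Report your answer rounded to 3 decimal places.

0.111

Conditional on each component, P(X = 4): A: 0.01536; B: 0.0909091; C: 0.146049; D: 0.182252.
By total probability, P(X = 4) = 0.2·0.01536 + 0.28·0.0909091 + 0.33·0.146049 + 0.19·0.182252 = 0.111351.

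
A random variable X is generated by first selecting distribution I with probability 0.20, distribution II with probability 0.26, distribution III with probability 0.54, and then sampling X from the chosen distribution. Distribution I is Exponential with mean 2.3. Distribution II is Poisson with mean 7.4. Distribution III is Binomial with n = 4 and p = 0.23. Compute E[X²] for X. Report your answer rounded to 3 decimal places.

For each component E[X²] = Var + (mean)², giving I: 10.58; II: 62.16; III: 1.5548.
Overall E[X²] = 0.2·10.58 + 0.26·62.16 + 0.54·1.5548 = 19.1172.

19.117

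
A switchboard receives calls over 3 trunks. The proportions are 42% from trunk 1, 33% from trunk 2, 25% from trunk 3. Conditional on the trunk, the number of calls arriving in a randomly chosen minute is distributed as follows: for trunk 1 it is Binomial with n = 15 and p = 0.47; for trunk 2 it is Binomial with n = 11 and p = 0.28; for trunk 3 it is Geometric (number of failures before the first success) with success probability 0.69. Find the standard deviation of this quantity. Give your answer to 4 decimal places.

Per component, 1: μ=7.05, E[X²]=53.439; 2: μ=3.08, E[X²]=11.704; 3: μ=0.449275, E[X²]=0.852972.
E[X] = 0.42·7.05 + 0.33·3.08 + 0.25·0.449275 = 4.08972.
E[X²] = 0.42·53.439 + 0.33·11.704 + 0.25·0.852972 = 26.5199.
Var(X) = E[X²] − (E[X])² = 26.5199 − 16.7258 = 9.79414.
SD(X) = √9.79414 = 3.12956.

3.1296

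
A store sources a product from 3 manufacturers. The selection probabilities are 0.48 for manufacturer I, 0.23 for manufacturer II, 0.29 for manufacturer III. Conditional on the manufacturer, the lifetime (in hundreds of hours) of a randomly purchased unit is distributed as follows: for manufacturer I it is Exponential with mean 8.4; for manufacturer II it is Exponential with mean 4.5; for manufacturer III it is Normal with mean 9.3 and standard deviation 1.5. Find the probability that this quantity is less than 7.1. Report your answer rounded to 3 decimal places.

Conditional on each manufacturer, P(X < 7.1): I: 0.570545; II: 0.793567; III: 0.0712334.
By total probability, P(X < 7.1) = 0.48·0.570545 + 0.23·0.793567 + 0.29·0.0712334 = 0.47704.

0.477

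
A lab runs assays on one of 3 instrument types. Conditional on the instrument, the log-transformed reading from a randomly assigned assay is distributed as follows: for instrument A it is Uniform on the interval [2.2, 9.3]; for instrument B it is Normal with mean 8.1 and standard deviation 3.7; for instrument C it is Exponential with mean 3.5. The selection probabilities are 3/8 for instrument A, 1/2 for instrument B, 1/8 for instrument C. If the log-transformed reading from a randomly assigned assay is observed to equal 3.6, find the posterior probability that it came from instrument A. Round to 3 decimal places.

Likelihoods f(3.6 | ·): A: 0.140845; B: 0.0514645; C: 0.102148.
Posterior ∝ prior × likelihood. Numerator for A: 0.375·0.140845 = 0.0528169.
Normalizing constant: 0.375·0.140845 + 0.5·0.0514645 + 0.125·0.102148 = 0.0913176.
P(A | observation) = 0.0528169 / 0.0913176 = 0.578387.

0.578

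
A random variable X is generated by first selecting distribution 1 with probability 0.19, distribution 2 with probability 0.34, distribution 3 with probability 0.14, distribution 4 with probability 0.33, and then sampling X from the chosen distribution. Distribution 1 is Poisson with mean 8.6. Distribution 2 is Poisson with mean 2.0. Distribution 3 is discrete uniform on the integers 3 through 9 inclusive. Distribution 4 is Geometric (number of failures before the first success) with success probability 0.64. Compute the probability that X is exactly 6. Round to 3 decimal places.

Conditional on each component, P(X = 6): 1: 0.103449; 2: 0.0120298; 3: 0.142857; 4: 0.00139314.
By total probability, P(X = 6) = 0.19·0.103449 + 0.34·0.0120298 + 0.14·0.142857 + 0.33·0.00139314 = 0.0442052.

0.044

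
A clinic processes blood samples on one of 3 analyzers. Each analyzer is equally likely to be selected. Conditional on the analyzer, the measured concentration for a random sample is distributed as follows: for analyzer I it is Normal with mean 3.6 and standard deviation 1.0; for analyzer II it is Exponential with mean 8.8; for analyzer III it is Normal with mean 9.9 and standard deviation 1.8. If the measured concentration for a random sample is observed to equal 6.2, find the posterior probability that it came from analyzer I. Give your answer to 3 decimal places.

0.141

Likelihoods f(6.2 | ·): I: 0.013583; II: 0.0561742; III: 0.0267993.
Posterior ∝ prior × likelihood. Numerator for I: 0.333333·0.013583 = 0.00452766.
Normalizing constant: 0.333333·0.013583 + 0.333333·0.0561742 + 0.333333·0.0267993 = 0.0321855.
P(I | observation) = 0.00452766 / 0.0321855 = 0.140674.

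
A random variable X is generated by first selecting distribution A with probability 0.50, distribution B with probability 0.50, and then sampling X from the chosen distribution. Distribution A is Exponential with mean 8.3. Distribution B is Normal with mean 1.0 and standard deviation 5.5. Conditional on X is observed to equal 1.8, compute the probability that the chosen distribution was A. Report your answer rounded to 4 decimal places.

0.5747

Likelihoods f(1.8 | ·): A: 0.0969924; B: 0.0717717.
Posterior ∝ prior × likelihood. Numerator for A: 0.5·0.0969924 = 0.0484962.
Normalizing constant: 0.5·0.0969924 + 0.5·0.0717717 = 0.084382.
P(A | observation) = 0.0484962 / 0.084382 = 0.574722.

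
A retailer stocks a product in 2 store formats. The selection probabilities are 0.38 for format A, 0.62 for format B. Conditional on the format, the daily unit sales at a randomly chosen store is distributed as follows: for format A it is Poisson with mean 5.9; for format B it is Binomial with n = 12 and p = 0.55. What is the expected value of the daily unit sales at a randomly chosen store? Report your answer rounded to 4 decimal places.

6.3340

Component means — A: 5.9; B: 6.6.
E[X] = 0.38·5.9 + 0.62·6.6 = 6.334.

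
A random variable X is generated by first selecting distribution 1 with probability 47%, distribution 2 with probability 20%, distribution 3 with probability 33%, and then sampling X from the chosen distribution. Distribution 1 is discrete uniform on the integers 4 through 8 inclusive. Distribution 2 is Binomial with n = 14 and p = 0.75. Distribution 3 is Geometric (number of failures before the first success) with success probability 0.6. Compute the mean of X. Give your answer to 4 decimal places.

5.1400

Component means — 1: 6; 2: 10.5; 3: 0.666667.
E[X] = 0.47·6 + 0.2·10.5 + 0.33·0.666667 = 5.14.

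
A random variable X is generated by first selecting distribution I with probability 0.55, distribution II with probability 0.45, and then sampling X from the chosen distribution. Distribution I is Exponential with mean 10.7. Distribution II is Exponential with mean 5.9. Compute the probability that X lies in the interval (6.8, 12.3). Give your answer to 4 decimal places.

Conditional on each component, P(6.8 < X < 12.3): I: 0.212878; II: 0.191494.
By total probability, P(6.8 < X < 12.3) = 0.55·0.212878 + 0.45·0.191494 = 0.203255.

0.2033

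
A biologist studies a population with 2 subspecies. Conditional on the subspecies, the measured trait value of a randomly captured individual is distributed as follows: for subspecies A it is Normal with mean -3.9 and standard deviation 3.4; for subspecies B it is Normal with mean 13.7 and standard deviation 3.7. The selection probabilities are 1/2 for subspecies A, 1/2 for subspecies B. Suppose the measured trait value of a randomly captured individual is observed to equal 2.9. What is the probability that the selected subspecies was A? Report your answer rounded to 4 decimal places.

Likelihoods f(2.9 | ·): A: 0.0158797; B: 0.00152263.
Posterior ∝ prior × likelihood. Numerator for A: 0.5·0.0158797 = 0.00793985.
Normalizing constant: 0.5·0.0158797 + 0.5·0.00152263 = 0.00870116.
P(A | observation) = 0.00793985 / 0.00870116 = 0.912504.

0.9125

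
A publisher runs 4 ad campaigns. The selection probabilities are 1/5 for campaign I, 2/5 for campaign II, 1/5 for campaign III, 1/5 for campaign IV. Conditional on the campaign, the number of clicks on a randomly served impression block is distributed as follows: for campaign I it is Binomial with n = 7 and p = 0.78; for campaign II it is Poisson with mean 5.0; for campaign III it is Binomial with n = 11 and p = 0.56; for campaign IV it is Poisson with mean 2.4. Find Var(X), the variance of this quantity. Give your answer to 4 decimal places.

4.8873

Per component, I: μ=5.46, E[X²]=31.0128; II: μ=5, E[X²]=30; III: μ=6.16, E[X²]=40.656; IV: μ=2.4, E[X²]=8.16.
E[X] = 0.2·5.46 + 0.4·5 + 0.2·6.16 + 0.2·2.4 = 4.804.
E[X²] = 0.2·31.0128 + 0.4·30 + 0.2·40.656 + 0.2·8.16 = 27.9658.
Var(X) = E[X²] − (E[X])² = 27.9658 − 23.0784 = 4.88734.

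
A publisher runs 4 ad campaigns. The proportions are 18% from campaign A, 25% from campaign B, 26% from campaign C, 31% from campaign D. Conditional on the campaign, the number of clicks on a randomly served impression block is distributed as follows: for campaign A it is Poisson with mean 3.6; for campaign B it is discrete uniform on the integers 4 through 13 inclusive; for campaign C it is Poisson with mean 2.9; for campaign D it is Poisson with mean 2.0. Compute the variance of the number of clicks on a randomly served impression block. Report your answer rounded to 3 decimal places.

Per component, A: μ=3.6, E[X²]=16.56; B: μ=8.5, E[X²]=80.5; C: μ=2.9, E[X²]=11.31; D: μ=2, E[X²]=6.
E[X] = 0.18·3.6 + 0.25·8.5 + 0.26·2.9 + 0.31·2 = 4.147.
E[X²] = 0.18·16.56 + 0.25·80.5 + 0.26·11.31 + 0.31·6 = 27.9064.
Var(X) = E[X²] − (E[X])² = 27.9064 − 17.1976 = 10.7088.

10.709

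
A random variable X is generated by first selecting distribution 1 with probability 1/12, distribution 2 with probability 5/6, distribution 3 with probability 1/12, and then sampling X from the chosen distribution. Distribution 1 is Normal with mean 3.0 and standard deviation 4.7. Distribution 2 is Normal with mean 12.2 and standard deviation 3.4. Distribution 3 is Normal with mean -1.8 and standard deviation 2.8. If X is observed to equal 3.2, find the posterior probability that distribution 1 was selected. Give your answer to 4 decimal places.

0.5690

Likelihoods f(3.2 | ·): 1: 0.0848045; 2: 0.003531; 3: 0.028928.
Posterior ∝ prior × likelihood. Numerator for 1: 0.0833333·0.0848045 = 0.00706704.
Normalizing constant: 0.0833333·0.0848045 + 0.833333·0.003531 + 0.0833333·0.028928 = 0.0124202.
P(1 | observation) = 0.00706704 / 0.0124202 = 0.568996.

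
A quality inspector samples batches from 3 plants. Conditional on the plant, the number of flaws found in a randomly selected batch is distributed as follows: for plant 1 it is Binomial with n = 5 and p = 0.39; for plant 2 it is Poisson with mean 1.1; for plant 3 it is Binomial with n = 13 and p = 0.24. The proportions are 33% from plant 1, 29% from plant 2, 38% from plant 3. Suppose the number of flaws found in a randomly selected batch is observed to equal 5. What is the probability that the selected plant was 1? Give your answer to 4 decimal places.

Likelihoods P(X=5 | ·): 1: 0.00902242; 2: 0.00446744; 3: 0.114063.
Posterior ∝ prior × likelihood. Numerator for 1: 0.33·0.00902242 = 0.0029774.
Normalizing constant: 0.33·0.00902242 + 0.29·0.00446744 + 0.38·0.114063 = 0.0476168.
P(1 | observation) = 0.0029774 / 0.0476168 = 0.0625284.

0.0625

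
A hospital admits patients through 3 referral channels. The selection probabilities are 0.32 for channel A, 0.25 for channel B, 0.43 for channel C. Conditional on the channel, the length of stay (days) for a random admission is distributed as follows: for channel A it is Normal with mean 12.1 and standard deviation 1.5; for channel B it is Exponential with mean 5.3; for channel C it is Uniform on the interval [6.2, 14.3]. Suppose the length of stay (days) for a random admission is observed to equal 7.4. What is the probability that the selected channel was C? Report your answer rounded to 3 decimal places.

0.812

Likelihoods f(7.4 | ·): A: 0.00196298; B: 0.0467036; C: 0.123457.
Posterior ∝ prior × likelihood. Numerator for C: 0.43·0.123457 = 0.0530864.
Normalizing constant: 0.32·0.00196298 + 0.25·0.0467036 + 0.43·0.123457 = 0.0653905.
P(C | observation) = 0.0530864 / 0.0653905 = 0.811837.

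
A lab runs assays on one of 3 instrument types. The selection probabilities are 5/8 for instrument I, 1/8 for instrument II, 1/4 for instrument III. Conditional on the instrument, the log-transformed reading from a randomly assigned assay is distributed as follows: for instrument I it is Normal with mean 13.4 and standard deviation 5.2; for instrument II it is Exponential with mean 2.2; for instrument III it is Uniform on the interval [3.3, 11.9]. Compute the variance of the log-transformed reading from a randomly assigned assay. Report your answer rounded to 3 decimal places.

35.013

Per component, I: μ=13.4, E[X²]=206.6; II: μ=2.2, E[X²]=9.68; III: μ=7.6, E[X²]=63.9233.
E[X] = 0.625·13.4 + 0.125·2.2 + 0.25·7.6 = 10.55.
E[X²] = 0.625·206.6 + 0.125·9.68 + 0.25·63.9233 = 146.316.
Var(X) = E[X²] − (E[X])² = 146.316 − 111.303 = 35.0133.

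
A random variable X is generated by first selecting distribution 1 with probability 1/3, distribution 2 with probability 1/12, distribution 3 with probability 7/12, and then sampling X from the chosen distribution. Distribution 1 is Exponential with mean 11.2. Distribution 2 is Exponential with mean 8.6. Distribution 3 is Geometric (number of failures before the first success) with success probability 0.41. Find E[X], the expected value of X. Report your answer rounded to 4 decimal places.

Component means — 1: 11.2; 2: 8.6; 3: 1.43902.
E[X] = 0.333333·11.2 + 0.0833333·8.6 + 0.583333·1.43902 = 5.28943.

5.2894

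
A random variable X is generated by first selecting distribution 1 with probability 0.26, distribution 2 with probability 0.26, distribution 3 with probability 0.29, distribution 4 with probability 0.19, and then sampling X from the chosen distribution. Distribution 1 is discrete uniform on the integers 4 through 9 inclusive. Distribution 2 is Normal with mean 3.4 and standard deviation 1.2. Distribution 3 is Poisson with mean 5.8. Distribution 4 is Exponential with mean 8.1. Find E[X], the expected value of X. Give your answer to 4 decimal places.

Component means — 1: 6.5; 2: 3.4; 3: 5.8; 4: 8.1.
E[X] = 0.26·6.5 + 0.26·3.4 + 0.29·5.8 + 0.19·8.1 = 5.795.

5.7950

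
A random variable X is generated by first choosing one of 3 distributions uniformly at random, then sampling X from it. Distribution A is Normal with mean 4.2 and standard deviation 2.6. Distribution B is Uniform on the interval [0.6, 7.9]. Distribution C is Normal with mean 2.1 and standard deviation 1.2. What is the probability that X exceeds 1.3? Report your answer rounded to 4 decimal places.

Conditional on each component, P(X > 1.3): A: 0.867657; B: 0.90411; C: 0.747507.
By total probability, P(X > 1.3) = 0.333333·0.867657 + 0.333333·0.90411 + 0.333333·0.747507 = 0.839758.

0.8398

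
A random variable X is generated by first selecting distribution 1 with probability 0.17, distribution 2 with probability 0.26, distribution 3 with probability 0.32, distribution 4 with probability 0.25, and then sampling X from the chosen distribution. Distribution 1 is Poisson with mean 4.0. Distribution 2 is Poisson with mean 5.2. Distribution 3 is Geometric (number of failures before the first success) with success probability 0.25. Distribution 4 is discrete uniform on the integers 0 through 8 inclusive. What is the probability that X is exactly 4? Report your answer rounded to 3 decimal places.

Conditional on each component, P(X = 4): 1: 0.195367; 2: 0.168063; 3: 0.0791016; 4: 0.111111.
By total probability, P(X = 4) = 0.17·0.195367 + 0.26·0.168063 + 0.32·0.0791016 + 0.25·0.111111 = 0.129999.

0.130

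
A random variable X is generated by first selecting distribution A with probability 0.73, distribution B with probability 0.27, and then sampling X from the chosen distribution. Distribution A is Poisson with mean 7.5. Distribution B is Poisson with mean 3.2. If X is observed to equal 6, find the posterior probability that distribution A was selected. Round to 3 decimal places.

0.859

Likelihoods P(X=6 | ·): A: 0.136718; B: 0.060789.
Posterior ∝ prior × likelihood. Numerator for A: 0.73·0.136718 = 0.0998043.
Normalizing constant: 0.73·0.136718 + 0.27·0.060789 = 0.116217.
P(A | observation) = 0.0998043 / 0.116217 = 0.858773.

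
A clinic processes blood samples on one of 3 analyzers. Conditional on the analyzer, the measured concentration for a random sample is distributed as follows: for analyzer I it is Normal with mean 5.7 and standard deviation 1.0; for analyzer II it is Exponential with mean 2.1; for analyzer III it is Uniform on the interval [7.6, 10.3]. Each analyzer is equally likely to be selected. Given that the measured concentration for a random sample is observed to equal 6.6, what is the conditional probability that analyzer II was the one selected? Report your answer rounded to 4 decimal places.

0.0717

Likelihoods f(6.6 | ·): I: 0.266085; II: 0.0205521; III: 0.
Posterior ∝ prior × likelihood. Numerator for II: 0.333333·0.0205521 = 0.00685068.
Normalizing constant: 0.333333·0.266085 + 0.333333·0.0205521 + 0.333333·0 = 0.0955458.
P(II | observation) = 0.00685068 / 0.0955458 = 0.0717005.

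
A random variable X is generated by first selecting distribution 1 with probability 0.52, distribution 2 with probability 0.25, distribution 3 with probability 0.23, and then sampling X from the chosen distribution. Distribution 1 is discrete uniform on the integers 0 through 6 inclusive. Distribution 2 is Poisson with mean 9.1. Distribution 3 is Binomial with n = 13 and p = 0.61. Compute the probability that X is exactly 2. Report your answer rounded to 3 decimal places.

Conditional on each component, P(X = 2): 1: 0.142857; 2: 0.00462352; 3: 0.000921436.
By total probability, P(X = 2) = 0.52·0.142857 + 0.25·0.00462352 + 0.23·0.000921436 = 0.0756535.

0.076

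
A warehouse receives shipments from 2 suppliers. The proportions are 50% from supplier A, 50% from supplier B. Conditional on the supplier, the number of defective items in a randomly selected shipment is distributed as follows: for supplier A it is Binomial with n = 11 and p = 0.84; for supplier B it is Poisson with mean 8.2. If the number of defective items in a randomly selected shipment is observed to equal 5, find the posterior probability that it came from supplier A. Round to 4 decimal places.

Likelihoods P(X=5 | ·): A: 0.00324159; B: 0.0848542.
Posterior ∝ prior × likelihood. Numerator for A: 0.5·0.00324159 = 0.0016208.
Normalizing constant: 0.5·0.00324159 + 0.5·0.0848542 = 0.0440479.
P(A | observation) = 0.0016208 / 0.0440479 = 0.0367962.

0.0368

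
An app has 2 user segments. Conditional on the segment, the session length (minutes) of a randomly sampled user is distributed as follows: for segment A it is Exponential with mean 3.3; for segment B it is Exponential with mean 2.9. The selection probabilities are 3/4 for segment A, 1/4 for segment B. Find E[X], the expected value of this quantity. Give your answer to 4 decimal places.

3.2000

Component means — A: 3.3; B: 2.9.
E[X] = 0.75·3.3 + 0.25·2.9 = 3.2.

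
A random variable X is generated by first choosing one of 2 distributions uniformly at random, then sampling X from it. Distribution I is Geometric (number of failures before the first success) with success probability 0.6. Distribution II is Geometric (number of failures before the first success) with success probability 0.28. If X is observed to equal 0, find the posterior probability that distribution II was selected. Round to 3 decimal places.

0.318

Likelihoods P(X=0 | ·): I: 0.6; II: 0.28.
Posterior ∝ prior × likelihood. Numerator for II: 0.5·0.28 = 0.14.
Normalizing constant: 0.5·0.6 + 0.5·0.28 = 0.44.
P(II | observation) = 0.14 / 0.44 = 0.318182.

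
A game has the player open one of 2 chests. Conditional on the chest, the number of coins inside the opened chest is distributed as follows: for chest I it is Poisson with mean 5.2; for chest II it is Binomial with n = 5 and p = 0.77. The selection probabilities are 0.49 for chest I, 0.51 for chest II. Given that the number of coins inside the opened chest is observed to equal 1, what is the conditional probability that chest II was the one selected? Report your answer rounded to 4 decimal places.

0.2810

Likelihoods P(X=1 | ·): I: 0.0286861; II: 0.0107739.
Posterior ∝ prior × likelihood. Numerator for II: 0.51·0.0107739 = 0.00549468.
Normalizing constant: 0.49·0.0286861 + 0.51·0.0107739 = 0.0195509.
P(II | observation) = 0.00549468 / 0.0195509 = 0.281045.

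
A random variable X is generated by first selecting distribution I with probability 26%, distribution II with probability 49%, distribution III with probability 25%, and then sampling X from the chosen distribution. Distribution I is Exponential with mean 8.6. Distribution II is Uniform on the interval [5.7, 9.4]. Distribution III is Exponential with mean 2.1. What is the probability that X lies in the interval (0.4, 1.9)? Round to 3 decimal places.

Conditional on each component, P(0.4 < X < 1.9): I: 0.152781; II: 0; III: 0.421927.
By total probability, P(0.4 < X < 1.9) = 0.26·0.152781 + 0.49·0 + 0.25·0.421927 = 0.145205.

0.145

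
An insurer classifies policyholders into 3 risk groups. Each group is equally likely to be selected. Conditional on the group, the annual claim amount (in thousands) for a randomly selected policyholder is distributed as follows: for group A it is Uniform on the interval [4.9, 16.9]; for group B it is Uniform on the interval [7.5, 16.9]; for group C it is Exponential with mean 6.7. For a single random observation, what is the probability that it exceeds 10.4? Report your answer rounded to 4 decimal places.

0.4816

Conditional on each group, P(X > 10.4): A: 0.541667; B: 0.691489; C: 0.211773.
By total probability, P(X > 10.4) = 0.333333·0.541667 + 0.333333·0.691489 + 0.333333·0.211773 = 0.481643.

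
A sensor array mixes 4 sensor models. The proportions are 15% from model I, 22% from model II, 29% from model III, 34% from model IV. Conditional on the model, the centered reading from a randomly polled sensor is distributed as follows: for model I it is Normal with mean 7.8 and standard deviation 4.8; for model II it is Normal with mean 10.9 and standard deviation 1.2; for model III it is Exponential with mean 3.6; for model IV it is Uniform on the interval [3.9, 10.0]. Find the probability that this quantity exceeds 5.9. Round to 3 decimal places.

Conditional on each model, P(X > 5.9): I: 0.653886; II: 0.999985; III: 0.194196; IV: 0.672131.
By total probability, P(X > 5.9) = 0.15·0.653886 + 0.22·0.999985 + 0.29·0.194196 + 0.34·0.672131 = 0.602921.

0.603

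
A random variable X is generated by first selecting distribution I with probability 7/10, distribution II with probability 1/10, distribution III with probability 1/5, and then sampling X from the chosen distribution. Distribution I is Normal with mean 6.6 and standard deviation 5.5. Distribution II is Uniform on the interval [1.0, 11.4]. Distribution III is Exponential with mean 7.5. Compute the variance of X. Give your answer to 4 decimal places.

Per component, I: μ=6.6, E[X²]=73.81; II: μ=6.2, E[X²]=47.4533; III: μ=7.5, E[X²]=112.5.
E[X] = 0.7·6.6 + 0.1·6.2 + 0.2·7.5 = 6.74.
E[X²] = 0.7·73.81 + 0.1·47.4533 + 0.2·112.5 = 78.9123.
Var(X) = E[X²] − (E[X])² = 78.9123 − 45.4276 = 33.4847.

33.4847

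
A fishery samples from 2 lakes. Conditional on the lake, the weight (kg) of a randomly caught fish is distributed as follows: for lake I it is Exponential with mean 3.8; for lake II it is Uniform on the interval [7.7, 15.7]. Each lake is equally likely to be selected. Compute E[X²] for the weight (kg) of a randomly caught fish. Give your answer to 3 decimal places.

For each component E[X²] = Var + (mean)², giving I: 28.88; II: 142.223.
Overall E[X²] = 0.5·28.88 + 0.5·142.223 = 85.5517.

85.552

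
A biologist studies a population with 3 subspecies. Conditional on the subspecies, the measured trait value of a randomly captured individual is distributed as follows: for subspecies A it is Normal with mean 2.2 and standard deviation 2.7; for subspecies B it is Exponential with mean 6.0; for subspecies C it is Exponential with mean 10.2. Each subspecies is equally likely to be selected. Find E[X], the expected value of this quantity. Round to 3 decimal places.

Component means — A: 2.2; B: 6; C: 10.2.
E[X] = 0.333333·2.2 + 0.333333·6 + 0.333333·10.2 = 6.13333.

6.133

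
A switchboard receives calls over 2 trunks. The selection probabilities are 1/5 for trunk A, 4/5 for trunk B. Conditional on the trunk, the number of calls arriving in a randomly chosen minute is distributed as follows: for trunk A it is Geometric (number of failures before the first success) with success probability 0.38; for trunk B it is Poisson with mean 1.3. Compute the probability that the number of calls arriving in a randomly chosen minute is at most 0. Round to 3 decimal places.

Conditional on each trunk, P(X ≤ 0): A: 0.38; B: 0.272532.
By total probability, P(X ≤ 0) = 0.2·0.38 + 0.8·0.272532 = 0.294025.

0.294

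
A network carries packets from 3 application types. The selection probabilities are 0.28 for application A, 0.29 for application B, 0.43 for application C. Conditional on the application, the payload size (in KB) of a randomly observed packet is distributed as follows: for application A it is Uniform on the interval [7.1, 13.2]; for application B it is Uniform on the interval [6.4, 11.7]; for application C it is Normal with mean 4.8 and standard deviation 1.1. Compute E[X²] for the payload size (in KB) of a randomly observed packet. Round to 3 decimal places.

For each component E[X²] = Var + (mean)², giving A: 106.123; B: 84.2433; C: 24.25.
Overall E[X²] = 0.28·106.123 + 0.29·84.2433 + 0.43·24.25 = 64.5726.

64.573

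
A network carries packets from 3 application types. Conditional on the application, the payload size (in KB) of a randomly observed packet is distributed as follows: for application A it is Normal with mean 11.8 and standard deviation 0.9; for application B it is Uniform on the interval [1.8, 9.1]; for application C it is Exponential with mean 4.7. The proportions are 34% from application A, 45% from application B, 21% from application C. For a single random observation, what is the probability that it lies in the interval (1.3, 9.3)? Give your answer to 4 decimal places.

0.5812

Conditional on each application, P(1.3 < X < 9.3): A: 0.0027366; B: 1; C: 0.620115.
By total probability, P(1.3 < X < 9.3) = 0.34·0.0027366 + 0.45·1 + 0.21·0.620115 = 0.581155.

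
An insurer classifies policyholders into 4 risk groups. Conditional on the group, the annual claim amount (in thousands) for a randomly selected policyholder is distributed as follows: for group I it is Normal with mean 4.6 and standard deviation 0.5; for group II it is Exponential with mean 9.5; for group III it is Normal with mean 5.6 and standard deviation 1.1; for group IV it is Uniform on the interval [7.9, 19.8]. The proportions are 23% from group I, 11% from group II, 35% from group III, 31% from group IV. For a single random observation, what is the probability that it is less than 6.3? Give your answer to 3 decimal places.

0.541

Conditional on each group, P(X < 6.3): I: 0.999663; II: 0.484778; III: 0.73773; IV: 0.
By total probability, P(X < 6.3) = 0.23·0.999663 + 0.11·0.484778 + 0.35·0.73773 + 0.31·0 = 0.541454.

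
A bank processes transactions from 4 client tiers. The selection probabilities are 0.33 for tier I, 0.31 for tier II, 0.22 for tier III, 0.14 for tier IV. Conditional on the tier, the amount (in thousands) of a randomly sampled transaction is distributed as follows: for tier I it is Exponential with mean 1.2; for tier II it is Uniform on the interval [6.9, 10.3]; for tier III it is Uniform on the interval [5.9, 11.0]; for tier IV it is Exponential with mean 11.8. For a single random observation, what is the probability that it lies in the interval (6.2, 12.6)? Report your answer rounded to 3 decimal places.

Conditional on each tier, P(6.2 < X < 12.6): I: 0.00567601; II: 1; III: 0.941176; IV: 0.24754.
By total probability, P(6.2 < X < 12.6) = 0.33·0.00567601 + 0.31·1 + 0.22·0.941176 + 0.14·0.24754 = 0.553587.

0.554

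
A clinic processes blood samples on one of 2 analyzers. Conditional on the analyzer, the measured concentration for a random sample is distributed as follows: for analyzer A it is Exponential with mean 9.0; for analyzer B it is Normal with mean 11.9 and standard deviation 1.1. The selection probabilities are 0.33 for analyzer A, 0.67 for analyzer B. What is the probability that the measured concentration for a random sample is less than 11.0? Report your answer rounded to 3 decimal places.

0.371

Conditional on each analyzer, P(X < 11.0): A: 0.705425; B: 0.206627.
By total probability, P(X < 11.0) = 0.33·0.705425 + 0.67·0.206627 = 0.37123.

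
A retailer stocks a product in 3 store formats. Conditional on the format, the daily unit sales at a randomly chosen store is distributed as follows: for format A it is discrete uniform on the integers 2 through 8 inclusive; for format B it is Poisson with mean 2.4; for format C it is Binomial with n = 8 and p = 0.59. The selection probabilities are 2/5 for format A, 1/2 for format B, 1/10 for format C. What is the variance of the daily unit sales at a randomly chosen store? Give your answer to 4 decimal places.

Per component, A: μ=5, E[X²]=29; B: μ=2.4, E[X²]=8.16; C: μ=4.72, E[X²]=24.2136.
E[X] = 0.4·5 + 0.5·2.4 + 0.1·4.72 = 3.672.
E[X²] = 0.4·29 + 0.5·8.16 + 0.1·24.2136 = 18.1014.
Var(X) = E[X²] − (E[X])² = 18.1014 − 13.4836 = 4.61778.

4.6178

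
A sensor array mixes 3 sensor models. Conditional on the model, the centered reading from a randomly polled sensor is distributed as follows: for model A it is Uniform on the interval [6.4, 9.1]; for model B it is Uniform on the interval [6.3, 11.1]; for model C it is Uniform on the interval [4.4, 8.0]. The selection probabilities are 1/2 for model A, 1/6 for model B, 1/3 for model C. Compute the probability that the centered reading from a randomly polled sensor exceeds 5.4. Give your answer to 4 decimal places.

0.9074

Conditional on each model, P(X > 5.4): A: 1; B: 1; C: 0.722222.
By total probability, P(X > 5.4) = 0.5·1 + 0.166667·1 + 0.333333·0.722222 = 0.907407.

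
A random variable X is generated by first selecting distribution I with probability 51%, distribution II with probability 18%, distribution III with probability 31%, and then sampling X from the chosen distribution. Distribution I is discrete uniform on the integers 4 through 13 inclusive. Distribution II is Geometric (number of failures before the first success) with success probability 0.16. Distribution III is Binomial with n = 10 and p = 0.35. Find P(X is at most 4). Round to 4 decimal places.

0.3887

Conditional on each component, P(X ≤ 4): I: 0.1; II: 0.581788; III: 0.751496.
By total probability, P(X ≤ 4) = 0.51·0.1 + 0.18·0.581788 + 0.31·0.751496 = 0.388685.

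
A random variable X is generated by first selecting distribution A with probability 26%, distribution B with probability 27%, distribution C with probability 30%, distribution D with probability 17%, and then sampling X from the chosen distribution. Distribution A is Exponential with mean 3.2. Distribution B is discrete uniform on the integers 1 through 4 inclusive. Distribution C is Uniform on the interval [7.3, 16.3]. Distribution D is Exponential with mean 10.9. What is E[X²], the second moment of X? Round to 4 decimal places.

91.5422

For each component E[X²] = Var + (mean)², giving A: 20.48; B: 7.5; C: 145.99; D: 237.62.
Overall E[X²] = 0.26·20.48 + 0.27·7.5 + 0.3·145.99 + 0.17·237.62 = 91.5422.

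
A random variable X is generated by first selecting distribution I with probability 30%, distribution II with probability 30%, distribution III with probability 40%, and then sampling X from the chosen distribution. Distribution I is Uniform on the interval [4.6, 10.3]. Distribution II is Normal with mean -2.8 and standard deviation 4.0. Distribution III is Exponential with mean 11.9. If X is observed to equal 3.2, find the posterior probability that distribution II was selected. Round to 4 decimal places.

Likelihoods f(3.2 | ·): I: 0; II: 0.0323794; III: 0.0642197.
Posterior ∝ prior × likelihood. Numerator for II: 0.3·0.0323794 = 0.00971382.
Normalizing constant: 0.3·0 + 0.3·0.0323794 + 0.4·0.0642197 = 0.0354017.
P(II | observation) = 0.00971382 / 0.0354017 = 0.274389.

0.2744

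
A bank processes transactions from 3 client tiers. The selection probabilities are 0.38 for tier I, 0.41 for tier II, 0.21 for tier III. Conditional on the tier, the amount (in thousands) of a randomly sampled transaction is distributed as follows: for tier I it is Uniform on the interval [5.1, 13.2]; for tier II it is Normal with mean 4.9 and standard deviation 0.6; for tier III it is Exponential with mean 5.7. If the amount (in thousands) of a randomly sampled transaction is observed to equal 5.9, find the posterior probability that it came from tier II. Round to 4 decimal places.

0.5312

Likelihoods f(5.9 | ·): I: 0.123457; II: 0.165795; III: 0.062315.
Posterior ∝ prior × likelihood. Numerator for II: 0.41·0.165795 = 0.067976.
Normalizing constant: 0.38·0.123457 + 0.41·0.165795 + 0.21·0.062315 = 0.127976.
P(II | observation) = 0.067976 / 0.127976 = 0.531163.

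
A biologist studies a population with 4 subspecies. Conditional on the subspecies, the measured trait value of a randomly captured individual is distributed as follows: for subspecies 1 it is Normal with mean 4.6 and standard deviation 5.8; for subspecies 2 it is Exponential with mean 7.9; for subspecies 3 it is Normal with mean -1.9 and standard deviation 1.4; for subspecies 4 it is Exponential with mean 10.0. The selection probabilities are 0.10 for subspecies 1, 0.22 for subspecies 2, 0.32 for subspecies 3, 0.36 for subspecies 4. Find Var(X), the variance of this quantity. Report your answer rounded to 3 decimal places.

79.787

Per component, 1: μ=4.6, E[X²]=54.8; 2: μ=7.9, E[X²]=124.82; 3: μ=-1.9, E[X²]=5.57; 4: μ=10, E[X²]=200.
E[X] = 0.1·4.6 + 0.22·7.9 + 0.32·-1.9 + 0.36·10 = 5.19.
E[X²] = 0.1·54.8 + 0.22·124.82 + 0.32·5.57 + 0.36·200 = 106.723.
Var(X) = E[X²] − (E[X])² = 106.723 − 26.9361 = 79.7867.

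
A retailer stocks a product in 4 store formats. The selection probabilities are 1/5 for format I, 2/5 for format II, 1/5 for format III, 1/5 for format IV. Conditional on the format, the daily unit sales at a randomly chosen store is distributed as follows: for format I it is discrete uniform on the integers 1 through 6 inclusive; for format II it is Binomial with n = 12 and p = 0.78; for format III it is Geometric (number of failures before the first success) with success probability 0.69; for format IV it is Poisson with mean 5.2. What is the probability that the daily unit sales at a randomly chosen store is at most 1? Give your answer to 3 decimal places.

Conditional on each format, P(X ≤ 1): I: 0.166667; II: 5.59777e-07; III: 0.9039; IV: 0.0342027.
By total probability, P(X ≤ 1) = 0.2·0.166667 + 0.4·5.59777e-07 + 0.2·0.9039 + 0.2·0.0342027 = 0.220954.

0.221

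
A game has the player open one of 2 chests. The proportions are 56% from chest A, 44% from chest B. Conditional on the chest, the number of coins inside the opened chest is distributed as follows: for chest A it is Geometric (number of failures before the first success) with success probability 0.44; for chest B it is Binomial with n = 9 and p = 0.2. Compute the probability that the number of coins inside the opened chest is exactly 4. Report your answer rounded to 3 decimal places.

Conditional on each chest, P(X = 4): A: 0.0432718; B: 0.0660603.
By total probability, P(X = 4) = 0.56·0.0432718 + 0.44·0.0660603 = 0.0532987.

0.053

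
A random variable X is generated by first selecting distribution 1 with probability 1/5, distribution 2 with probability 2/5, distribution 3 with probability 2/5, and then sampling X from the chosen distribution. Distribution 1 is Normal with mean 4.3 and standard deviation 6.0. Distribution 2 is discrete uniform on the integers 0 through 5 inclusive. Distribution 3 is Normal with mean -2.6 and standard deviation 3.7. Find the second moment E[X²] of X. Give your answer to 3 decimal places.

22.745

For each component E[X²] = Var + (mean)², giving 1: 54.49; 2: 9.16667; 3: 20.45.
Overall E[X²] = 0.2·54.49 + 0.4·9.16667 + 0.4·20.45 = 22.7447.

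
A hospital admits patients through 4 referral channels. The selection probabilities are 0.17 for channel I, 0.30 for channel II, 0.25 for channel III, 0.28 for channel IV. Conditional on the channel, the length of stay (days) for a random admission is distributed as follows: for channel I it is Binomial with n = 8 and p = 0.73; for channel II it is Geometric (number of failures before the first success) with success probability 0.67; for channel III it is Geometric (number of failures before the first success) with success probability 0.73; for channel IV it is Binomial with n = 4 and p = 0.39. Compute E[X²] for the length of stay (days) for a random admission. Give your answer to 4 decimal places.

7.4680

For each component E[X²] = Var + (mean)², giving I: 35.6824; II: 0.977723; III: 0.64346; IV: 3.3852.
Overall E[X²] = 0.17·35.6824 + 0.3·0.977723 + 0.25·0.64346 + 0.28·3.3852 = 7.46805.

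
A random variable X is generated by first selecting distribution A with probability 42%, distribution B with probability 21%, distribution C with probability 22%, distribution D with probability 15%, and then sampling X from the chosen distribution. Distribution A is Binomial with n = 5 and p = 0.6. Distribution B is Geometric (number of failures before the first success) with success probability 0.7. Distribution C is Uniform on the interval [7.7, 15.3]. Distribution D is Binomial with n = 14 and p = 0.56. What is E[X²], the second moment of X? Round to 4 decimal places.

44.3424

For each component E[X²] = Var + (mean)², giving A: 10.2; B: 0.795918; C: 137.063; D: 64.9152.
Overall E[X²] = 0.42·10.2 + 0.21·0.795918 + 0.22·137.063 + 0.15·64.9152 = 44.3424.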